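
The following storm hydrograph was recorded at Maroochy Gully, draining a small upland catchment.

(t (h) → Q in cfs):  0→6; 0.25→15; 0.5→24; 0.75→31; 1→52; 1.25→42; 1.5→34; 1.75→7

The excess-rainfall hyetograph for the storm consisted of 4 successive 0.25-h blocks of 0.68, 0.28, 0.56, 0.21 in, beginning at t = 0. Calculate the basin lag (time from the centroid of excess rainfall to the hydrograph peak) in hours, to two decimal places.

t_L ≈ 0.58 h

Centroid of excess rainfall: t_c = Σ P_i·t̄_i / ΣP_i = 0.4184 h (block centres at 0.125, 0.375, 0.625, 0.875 h).
Hydrograph peak occurs at t = 1 h, so basin lag t_L = 1 − 0.4184 = 0.58 h.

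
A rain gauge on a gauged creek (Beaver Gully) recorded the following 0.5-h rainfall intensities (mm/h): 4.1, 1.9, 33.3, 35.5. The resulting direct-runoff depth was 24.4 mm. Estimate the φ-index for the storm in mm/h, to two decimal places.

Only the 2 blocks with intensity above φ contribute runoff: 33.3, 35.5 mm/h.
Σ(I−φ)·Δt = d  ⇒  (33.3+35.5 − 2φ)·0.5 = 24.4
φ = (68.80 − 24.4/0.5) / 2 = 10.00 mm/h.

φ ≈ 10.00 mm/h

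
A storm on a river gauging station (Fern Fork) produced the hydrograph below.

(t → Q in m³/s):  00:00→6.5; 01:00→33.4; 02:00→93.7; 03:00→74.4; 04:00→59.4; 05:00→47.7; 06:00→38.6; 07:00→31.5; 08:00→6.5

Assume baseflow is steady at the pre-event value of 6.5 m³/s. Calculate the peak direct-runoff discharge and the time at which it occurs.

Q_p = 87.2 m³/s at t = 02:00

Subtracting baseflow gives direct-runoff ordinates: 0.0, 26.9, 87.2, 67.9, 52.9, 41.2, 32.1, 25.0, 0.0 m³/s.
The maximum is 87.2 m³/s, occurring at the reading for t = 02:00.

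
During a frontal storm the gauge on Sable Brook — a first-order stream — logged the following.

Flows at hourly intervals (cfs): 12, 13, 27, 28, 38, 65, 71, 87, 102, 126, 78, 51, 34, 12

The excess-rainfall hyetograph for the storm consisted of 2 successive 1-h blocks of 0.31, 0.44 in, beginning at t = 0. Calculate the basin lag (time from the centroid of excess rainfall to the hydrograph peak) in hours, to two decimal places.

Centroid of excess rainfall: t_c = Σ P_i·t̄_i / ΣP_i = 1.0867 h (block centres at 0.5, 1.5 h).
Hydrograph peak occurs at t = 9 h, so basin lag t_L = 9 − 1.0867 = 7.91 h.

t_L ≈ 7.91 h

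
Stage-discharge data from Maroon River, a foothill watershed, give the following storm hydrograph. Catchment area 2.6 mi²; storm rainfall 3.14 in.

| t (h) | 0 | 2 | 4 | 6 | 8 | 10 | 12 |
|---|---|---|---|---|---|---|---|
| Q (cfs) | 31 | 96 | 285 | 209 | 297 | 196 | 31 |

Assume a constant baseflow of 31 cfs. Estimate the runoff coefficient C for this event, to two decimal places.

ΣQ_DR = 928.0 cfs; V = ΣQ_DR·Δt = 6.682 × 10^6 ft³.
Runoff depth d = V / A = 1.106 in.
C = d / P = 1.106 / 3.14 = 0.35.

C ≈ 0.35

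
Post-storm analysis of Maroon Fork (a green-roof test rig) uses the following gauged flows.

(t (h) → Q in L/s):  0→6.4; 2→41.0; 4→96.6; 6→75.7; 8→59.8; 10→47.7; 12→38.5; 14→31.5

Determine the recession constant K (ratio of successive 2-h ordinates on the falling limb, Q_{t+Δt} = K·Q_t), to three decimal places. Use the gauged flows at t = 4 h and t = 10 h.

K ≈ 0.790

Using the recession-limb readings at t = 4 h and t = 10 h: Q falls from 96.6 to 47.7 L/s over 3 intervals.
K = (Q₂/Q₁)^(1/3) = (47.7/96.6)^(1/3) = 0.790.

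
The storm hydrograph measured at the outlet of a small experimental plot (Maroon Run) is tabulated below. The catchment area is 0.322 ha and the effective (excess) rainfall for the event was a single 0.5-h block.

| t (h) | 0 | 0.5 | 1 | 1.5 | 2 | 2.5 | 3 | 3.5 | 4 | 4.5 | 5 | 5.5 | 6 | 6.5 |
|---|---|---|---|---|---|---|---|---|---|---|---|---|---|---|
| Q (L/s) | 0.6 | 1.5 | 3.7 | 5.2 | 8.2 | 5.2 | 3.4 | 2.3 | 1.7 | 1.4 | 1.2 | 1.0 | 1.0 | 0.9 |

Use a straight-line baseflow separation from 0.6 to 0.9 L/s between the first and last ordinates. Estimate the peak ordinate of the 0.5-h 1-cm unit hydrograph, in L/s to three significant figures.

U_p ≈ 5.01 L/s

Direct runoff: 0.00, 0.88, 3.05, 4.53, 7.51, 4.48, 2.66, 1.54, 0.92, 0.59, 0.37, 0.15, 0.12, 0.00 L/s; ΣQ_DR = 26.80 L/s, peak = 7.51 L/s.
Runoff depth d = ΣQ_DR·Δt / A = 26.80 × 1800 / (0.322 ha) = 14.98 mm.
The 1-cm UH is the DRH scaled by (10 mm)/d, so U_p = 7.51 × 10/14.98 = 5.01 L/s.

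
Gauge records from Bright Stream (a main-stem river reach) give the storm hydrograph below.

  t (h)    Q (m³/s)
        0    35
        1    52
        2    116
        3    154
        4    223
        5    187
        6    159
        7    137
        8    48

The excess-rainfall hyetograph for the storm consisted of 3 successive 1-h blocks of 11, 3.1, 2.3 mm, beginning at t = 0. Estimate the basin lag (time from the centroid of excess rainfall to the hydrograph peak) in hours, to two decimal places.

t_L ≈ 3.03 h

Centroid of excess rainfall: t_c = Σ P_i·t̄_i / ΣP_i = 0.9695 h (block centres at 0.5, 1.5, 2.5 h).
Hydrograph peak occurs at t = 4 h, so basin lag t_L = 4 − 0.9695 = 3.03 h.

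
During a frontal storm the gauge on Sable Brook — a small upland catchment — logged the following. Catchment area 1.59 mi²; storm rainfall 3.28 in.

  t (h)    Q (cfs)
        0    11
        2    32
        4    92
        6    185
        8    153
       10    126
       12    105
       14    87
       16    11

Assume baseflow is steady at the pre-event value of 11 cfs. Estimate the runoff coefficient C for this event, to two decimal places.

C ≈ 0.42

ΣQ_DR = 703.0 cfs; V = ΣQ_DR·Δt = 5.062 × 10^6 ft³.
Runoff depth d = V / A = 1.370 in.
C = d / P = 1.370 / 3.28 = 0.42.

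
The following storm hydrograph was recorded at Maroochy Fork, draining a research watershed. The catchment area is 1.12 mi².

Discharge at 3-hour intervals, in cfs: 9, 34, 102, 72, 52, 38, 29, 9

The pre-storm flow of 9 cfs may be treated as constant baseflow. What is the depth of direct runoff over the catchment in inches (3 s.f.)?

Direct runoff: 0.0, 25.0, 93.0, 63.0, 43.0, 29.0, 20.0, 0.0 cfs; ΣQ_DR = 273.0 cfs.
V = ΣQ_DR · Δt = 273.0 × 10800 s = 2.948 × 10^6 ft³.
Over A = 1.12 mi², depth = V / A = 1.13 in.

d ≈ 1.13 in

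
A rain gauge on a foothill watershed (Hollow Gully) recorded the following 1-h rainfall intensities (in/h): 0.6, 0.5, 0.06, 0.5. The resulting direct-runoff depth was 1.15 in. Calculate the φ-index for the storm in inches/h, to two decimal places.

φ ≈ 0.15 in/h

Only the 3 blocks with intensity above φ contribute runoff: 0.6, 0.5, 0.5 in/h.
Σ(I−φ)·Δt = d  ⇒  (0.6+0.5+0.5 − 3φ)·1 = 1.15
φ = (1.600 − 1.15/1) / 3 = 0.15 in/h.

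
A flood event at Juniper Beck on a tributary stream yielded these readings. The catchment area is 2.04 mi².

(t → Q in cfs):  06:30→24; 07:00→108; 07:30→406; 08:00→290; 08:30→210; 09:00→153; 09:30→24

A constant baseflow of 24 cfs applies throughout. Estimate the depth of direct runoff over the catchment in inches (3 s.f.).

d ≈ 0.398 in

Direct runoff: 0.0, 84.0, 382.0, 266.0, 186.0, 129.0, 0.0 cfs; ΣQ_DR = 1047 cfs.
V = ΣQ_DR · Δt = 1047 × 1800 s = 1.885 × 10^6 ft³.
Over A = 2.04 mi², depth = V / A = 0.398 in.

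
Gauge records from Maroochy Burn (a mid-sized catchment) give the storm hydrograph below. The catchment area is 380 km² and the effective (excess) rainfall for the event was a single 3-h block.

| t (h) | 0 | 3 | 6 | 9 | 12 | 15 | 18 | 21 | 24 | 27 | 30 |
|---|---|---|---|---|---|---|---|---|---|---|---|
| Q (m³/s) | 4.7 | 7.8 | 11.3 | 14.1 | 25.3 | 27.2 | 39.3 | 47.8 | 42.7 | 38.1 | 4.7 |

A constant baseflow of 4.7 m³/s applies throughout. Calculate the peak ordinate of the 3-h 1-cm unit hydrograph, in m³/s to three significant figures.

U_p ≈ 71.8 m³/s

Direct runoff: 0.0, 3.1, 6.6, 9.4, 20.6, 22.5, 34.6, 43.1, 38.0, 33.4, 0.0 m³/s; ΣQ_DR = 211.3 m³/s, peak = 43.1 m³/s.
Runoff depth d = ΣQ_DR·Δt / A = 211.3 × 10800 / (380 km²) = 6.005 mm.
The 1-cm UH is the DRH scaled by (10 mm)/d, so U_p = 43.1 × 10/6.005 = 71.8 m³/s.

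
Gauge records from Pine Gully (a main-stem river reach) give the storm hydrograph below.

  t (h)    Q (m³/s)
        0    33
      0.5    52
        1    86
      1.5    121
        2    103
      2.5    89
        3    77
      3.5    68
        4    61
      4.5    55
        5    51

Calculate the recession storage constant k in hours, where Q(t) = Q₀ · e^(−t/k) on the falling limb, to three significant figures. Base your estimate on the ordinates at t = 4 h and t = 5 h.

k ≈ 5.59 h

On the falling limb, Q drops from 61 to 51 m³/s between t = 4 h and t = 5 h (Δt = 1 h).
k = −Δt / ln(Q₂/Q₁) = −1 / ln(51/61) = 5.59 h.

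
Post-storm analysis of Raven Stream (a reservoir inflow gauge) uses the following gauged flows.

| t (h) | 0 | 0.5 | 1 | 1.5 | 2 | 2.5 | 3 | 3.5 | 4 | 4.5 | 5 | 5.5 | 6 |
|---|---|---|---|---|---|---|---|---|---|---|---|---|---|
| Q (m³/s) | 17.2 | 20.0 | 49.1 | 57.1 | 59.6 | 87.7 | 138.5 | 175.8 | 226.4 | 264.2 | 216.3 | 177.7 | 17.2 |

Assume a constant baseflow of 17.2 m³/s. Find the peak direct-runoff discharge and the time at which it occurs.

Q_p = 247.0 m³/s at t = 4.5 h

Subtracting baseflow gives direct-runoff ordinates: 0.0, 2.8, 31.9, 39.9, 42.4, 70.5, 121.3, 158.6, 209.2, 247.0, 199.1, 160.5, 0.0 m³/s.
The maximum is 247.0 m³/s, occurring at the reading for t = 4.5 h.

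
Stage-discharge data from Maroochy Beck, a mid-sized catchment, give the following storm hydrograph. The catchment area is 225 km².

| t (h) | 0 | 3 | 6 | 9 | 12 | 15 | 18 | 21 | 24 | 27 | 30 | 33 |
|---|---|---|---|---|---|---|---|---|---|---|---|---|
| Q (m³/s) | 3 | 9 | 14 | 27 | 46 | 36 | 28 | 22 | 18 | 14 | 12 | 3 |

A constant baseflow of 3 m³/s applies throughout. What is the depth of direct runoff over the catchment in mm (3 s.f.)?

Direct runoff: 0.0, 6.0, 11.0, 24.0, 43.0, 33.0, 25.0, 19.0, 15.0, 11.0, 9.0, 0.0 m³/s; ΣQ_DR = 196.0 m³/s.
V = ΣQ_DR · Δt = 196.0 × 10800 s = 2.117 × 10^6 m³.
Over A = 225 km², depth = V / A = 9.41 mm.

d ≈ 9.41 mm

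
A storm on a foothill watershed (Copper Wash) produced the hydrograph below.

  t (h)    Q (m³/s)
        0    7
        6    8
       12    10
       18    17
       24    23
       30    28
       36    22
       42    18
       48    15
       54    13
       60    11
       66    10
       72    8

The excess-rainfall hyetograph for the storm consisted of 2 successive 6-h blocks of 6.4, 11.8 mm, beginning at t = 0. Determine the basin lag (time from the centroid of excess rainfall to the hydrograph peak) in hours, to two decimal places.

t_L ≈ 23.11 h

Centroid of excess rainfall: t_c = Σ P_i·t̄_i / ΣP_i = 6.8901 h (block centres at 3, 9 h).
Hydrograph peak occurs at t = 30 h, so basin lag t_L = 30 − 6.8901 = 23.11 h.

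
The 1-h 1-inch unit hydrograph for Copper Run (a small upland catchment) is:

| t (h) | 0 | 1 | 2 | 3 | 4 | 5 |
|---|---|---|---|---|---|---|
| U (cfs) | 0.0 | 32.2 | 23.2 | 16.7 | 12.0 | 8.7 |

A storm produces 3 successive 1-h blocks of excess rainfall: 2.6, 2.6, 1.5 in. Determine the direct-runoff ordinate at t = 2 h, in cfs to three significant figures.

By discrete convolution, Q_j = Σ (P_i / 1 in) · U_{j−i}.
At t = 2 h (j=2): Q = (2.6/1)·23.2 + (2.6/1)·32.2 + (1.5/1)·0.0 = 144 cfs.

Q ≈ 144 cfs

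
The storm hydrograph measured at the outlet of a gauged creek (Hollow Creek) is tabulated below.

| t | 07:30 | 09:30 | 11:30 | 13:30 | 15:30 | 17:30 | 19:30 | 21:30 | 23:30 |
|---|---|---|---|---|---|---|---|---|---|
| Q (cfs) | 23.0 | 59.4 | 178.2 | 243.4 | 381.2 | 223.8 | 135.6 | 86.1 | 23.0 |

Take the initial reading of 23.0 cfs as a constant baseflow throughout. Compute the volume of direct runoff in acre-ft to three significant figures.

V ≈ 190 acre-ft

Direct-runoff ordinates (Q − Q_b): 0.0, 36.4, 155.2, 220.4, 358.2, 200.8, 112.6, 63.1, 0.0 cfs.
ΣQ_DR = 1147 cfs.
With Δt = 2 h = 7200 s, V = ΣQ_DR · Δt = 1147 × 7200 = 8.26 × 10^6 ft³ = 190 acre-ft.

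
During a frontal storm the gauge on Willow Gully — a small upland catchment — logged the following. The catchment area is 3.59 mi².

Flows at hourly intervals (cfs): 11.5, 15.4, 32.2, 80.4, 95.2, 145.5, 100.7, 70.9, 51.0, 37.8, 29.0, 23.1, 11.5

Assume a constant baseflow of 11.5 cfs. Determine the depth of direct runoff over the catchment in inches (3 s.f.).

d ≈ 0.239 in

Direct runoff: 0.0, 3.9, 20.7, 68.9, 83.7, 134.0, 89.2, 59.4, 39.5, 26.3, 17.5, 11.6, 0.0 cfs; ΣQ_DR = 554.7 cfs.
V = ΣQ_DR · Δt = 554.7 × 3600 s = 1.997 × 10^6 ft³.
Over A = 3.59 mi², depth = V / A = 0.239 in.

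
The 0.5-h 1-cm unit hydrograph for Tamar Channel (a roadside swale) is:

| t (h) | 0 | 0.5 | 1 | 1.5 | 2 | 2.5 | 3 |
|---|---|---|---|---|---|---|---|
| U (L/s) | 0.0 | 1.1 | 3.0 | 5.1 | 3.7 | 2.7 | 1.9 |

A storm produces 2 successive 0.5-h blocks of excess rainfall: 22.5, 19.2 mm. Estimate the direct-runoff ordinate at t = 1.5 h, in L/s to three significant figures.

By discrete convolution, Q_j = Σ (P_i / 10 mm) · U_{j−i}.
At t = 1.5 h (j=3): Q = (22.5/10)·5.1 + (19.2/10)·3.0 = 17.2 L/s.

Q ≈ 17.2 L/s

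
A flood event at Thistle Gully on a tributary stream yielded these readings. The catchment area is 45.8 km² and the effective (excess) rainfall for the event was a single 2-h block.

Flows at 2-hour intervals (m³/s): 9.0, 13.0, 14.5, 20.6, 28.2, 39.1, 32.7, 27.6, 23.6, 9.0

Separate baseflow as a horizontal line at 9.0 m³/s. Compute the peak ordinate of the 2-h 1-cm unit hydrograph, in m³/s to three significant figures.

U_p ≈ 15.0 m³/s

Direct runoff: 0.0, 4.0, 5.5, 11.6, 19.2, 30.1, 23.7, 18.6, 14.6, 0.0 m³/s; ΣQ_DR = 127.3 m³/s, peak = 30.1 m³/s.
Runoff depth d = ΣQ_DR·Δt / A = 127.3 × 7200 / (45.8 km²) = 20.01 mm.
The 1-cm UH is the DRH scaled by (10 mm)/d, so U_p = 30.1 × 10/20.01 = 15.0 m³/s.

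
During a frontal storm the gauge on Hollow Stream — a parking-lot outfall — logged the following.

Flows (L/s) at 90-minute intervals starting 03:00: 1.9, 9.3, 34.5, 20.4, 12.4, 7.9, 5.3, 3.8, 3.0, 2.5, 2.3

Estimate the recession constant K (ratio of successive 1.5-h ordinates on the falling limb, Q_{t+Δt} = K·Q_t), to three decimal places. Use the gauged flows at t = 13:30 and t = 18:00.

Using the recession-limb readings at t = 13:30 and t = 18:00: Q falls from 3.8 to 2.3 L/s over 3 intervals.
K = (Q₂/Q₁)^(1/3) = (2.3/3.8)^(1/3) = 0.846.

K ≈ 0.846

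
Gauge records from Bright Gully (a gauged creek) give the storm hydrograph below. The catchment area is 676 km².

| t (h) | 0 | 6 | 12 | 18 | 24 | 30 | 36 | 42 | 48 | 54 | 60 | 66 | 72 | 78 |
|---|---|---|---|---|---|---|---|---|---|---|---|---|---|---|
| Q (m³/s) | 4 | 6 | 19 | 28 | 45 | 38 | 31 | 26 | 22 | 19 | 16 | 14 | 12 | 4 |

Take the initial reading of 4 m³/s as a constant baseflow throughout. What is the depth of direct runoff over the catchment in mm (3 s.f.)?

Direct runoff: 0.0, 2.0, 15.0, 24.0, 41.0, 34.0, 27.0, 22.0, 18.0, 15.0, 12.0, 10.0, 8.0, 0.0 m³/s; ΣQ_DR = 228.0 m³/s.
V = ΣQ_DR · Δt = 228.0 × 21600 s = 4.925 × 10^6 m³.
Over A = 676 km², depth = V / A = 7.29 mm.

d ≈ 7.29 mm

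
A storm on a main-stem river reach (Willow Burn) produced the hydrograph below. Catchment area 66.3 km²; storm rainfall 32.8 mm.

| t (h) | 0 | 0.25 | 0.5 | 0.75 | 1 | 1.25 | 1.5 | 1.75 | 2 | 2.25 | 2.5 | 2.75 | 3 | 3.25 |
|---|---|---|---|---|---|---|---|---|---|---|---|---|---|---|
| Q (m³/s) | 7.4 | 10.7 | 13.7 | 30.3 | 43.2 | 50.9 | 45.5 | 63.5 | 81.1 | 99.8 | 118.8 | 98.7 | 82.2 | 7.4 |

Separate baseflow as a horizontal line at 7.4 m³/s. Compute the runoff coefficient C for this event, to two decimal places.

ΣQ_DR = 649.6 m³/s; V = ΣQ_DR·Δt = 5.846 × 10^5 m³.
Runoff depth d = V / A = 8.818 mm.
C = d / P = 8.818 / 32.8 = 0.27.

C ≈ 0.27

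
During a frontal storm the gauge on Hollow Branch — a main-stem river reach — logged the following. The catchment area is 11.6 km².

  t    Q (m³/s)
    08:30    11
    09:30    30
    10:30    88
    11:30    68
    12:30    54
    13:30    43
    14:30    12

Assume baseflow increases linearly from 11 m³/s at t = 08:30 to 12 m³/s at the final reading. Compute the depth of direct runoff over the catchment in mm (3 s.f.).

d ≈ 70.0 mm

Direct runoff: 0.00, 18.83, 76.67, 56.50, 42.33, 31.17, 0.00 m³/s; ΣQ_DR = 225.5 m³/s.
V = ΣQ_DR · Δt = 225.5 × 3600 s = 8.118 × 10^5 m³.
Over A = 11.6 km², depth = V / A = 70.0 mm.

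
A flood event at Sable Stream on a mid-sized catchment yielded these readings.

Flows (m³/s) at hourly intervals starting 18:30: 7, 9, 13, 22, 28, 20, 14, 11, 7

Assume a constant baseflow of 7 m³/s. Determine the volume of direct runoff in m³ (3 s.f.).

V ≈ 2.45 × 10^5 m³

Direct-runoff ordinates (Q − Q_b): 0.0, 2.0, 6.0, 15.0, 21.0, 13.0, 7.0, 4.0, 0.0 m³/s.
ΣQ_DR = 68.00 m³/s.
With Δt = 1 h = 3600 s, V = ΣQ_DR · Δt = 68.00 × 3600 = 2.45 × 10^5 m³.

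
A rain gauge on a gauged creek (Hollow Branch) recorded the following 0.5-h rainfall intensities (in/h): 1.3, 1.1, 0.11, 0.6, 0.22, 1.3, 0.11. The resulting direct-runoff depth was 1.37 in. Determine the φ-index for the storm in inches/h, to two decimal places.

Only the 4 blocks with intensity above φ contribute runoff: 1.3, 1.1, 0.6, 1.3 in/h.
Σ(I−φ)·Δt = d  ⇒  (1.3+1.1+0.6+1.3 − 4φ)·0.5 = 1.37
φ = (4.300 − 1.37/0.5) / 4 = 0.39 in/h.

φ ≈ 0.39 in/h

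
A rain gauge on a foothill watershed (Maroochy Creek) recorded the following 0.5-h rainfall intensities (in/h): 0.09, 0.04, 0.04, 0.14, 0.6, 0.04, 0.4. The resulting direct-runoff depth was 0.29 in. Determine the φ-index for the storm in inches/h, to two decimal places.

Only the 2 blocks with intensity above φ contribute runoff: 0.6, 0.4 in/h.
Σ(I−φ)·Δt = d  ⇒  (0.6+0.4 − 2φ)·0.5 = 0.29
φ = (1.000 − 0.29/0.5) / 2 = 0.21 in/h.

φ ≈ 0.21 in/h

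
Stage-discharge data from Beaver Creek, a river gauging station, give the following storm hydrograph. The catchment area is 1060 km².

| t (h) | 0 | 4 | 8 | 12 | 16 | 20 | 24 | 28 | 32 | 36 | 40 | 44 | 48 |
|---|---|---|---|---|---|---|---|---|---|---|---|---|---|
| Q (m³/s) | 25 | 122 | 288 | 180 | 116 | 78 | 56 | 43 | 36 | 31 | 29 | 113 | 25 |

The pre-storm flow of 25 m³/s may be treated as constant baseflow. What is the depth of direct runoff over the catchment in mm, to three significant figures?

Direct runoff: 0.0, 97.0, 263.0, 155.0, 91.0, 53.0, 31.0, 18.0, 11.0, 6.0, 4.0, 88.0, 0.0 m³/s; ΣQ_DR = 817.0 m³/s.
V = ΣQ_DR · Δt = 817.0 × 14400 s = 1.176 × 10^7 m³.
Over A = 1060 km², depth = V / A = 11.1 mm.

d ≈ 11.1 mm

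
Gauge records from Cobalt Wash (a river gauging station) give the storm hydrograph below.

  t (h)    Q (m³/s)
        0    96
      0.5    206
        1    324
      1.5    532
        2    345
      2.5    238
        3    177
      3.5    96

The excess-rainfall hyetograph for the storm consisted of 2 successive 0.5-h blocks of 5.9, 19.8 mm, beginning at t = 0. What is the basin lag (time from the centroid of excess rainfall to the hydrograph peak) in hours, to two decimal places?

Centroid of excess rainfall: t_c = Σ P_i·t̄_i / ΣP_i = 0.6352 h (block centres at 0.25, 0.75 h).
Hydrograph peak occurs at t = 1.5 h, so basin lag t_L = 1.5 − 0.6352 = 0.86 h.

t_L ≈ 0.86 h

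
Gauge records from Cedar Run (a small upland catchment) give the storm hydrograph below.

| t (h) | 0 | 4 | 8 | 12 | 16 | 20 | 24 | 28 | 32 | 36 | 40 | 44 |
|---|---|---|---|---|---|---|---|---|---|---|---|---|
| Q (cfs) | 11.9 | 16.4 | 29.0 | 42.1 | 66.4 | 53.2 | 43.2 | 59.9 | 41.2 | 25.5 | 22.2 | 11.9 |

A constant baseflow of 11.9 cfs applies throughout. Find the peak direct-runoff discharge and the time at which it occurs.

Q_p = 54.5 cfs at t = 16 h

Subtracting baseflow gives direct-runoff ordinates: 0.0, 4.5, 17.1, 30.2, 54.5, 41.3, 31.3, 48.0, 29.3, 13.6, 10.3, 0.0 cfs.
The maximum is 54.5 cfs, occurring at the reading for t = 16 h.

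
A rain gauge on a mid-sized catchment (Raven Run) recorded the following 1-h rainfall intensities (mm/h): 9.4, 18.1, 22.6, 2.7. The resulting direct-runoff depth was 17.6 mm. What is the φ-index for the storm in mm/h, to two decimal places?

Only the 2 blocks with intensity above φ contribute runoff: 18.1, 22.6 mm/h.
Σ(I−φ)·Δt = d  ⇒  (18.1+22.6 − 2φ)·1 = 17.6
φ = (40.70 − 17.6/1) / 2 = 11.55 mm/h.

φ ≈ 11.55 mm/h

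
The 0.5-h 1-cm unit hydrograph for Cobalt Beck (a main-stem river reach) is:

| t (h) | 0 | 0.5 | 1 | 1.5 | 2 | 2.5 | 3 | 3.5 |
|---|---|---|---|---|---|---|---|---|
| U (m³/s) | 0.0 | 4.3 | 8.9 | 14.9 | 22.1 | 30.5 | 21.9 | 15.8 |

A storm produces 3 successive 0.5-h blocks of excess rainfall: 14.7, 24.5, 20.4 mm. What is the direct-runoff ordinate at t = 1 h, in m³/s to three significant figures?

Q ≈ 23.6 m³/s

By discrete convolution, Q_j = Σ (P_i / 10 mm) · U_{j−i}.
At t = 1 h (j=2): Q = (14.7/10)·8.9 + (24.5/10)·4.3 + (20.4/10)·0.0 = 23.6 m³/s.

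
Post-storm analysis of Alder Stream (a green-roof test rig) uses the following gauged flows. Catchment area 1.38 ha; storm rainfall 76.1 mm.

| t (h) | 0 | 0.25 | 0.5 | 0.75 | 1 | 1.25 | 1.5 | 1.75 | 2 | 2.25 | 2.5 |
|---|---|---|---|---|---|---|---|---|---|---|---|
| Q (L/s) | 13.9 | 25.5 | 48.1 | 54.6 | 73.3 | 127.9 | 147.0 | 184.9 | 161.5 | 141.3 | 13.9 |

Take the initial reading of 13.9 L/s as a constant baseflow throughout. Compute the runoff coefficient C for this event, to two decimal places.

C ≈ 0.72

ΣQ_DR = 839.0 L/s; V = ΣQ_DR·Δt = 7.551 × 10^5 L.
Runoff depth d = V / A = 54.72 mm.
C = d / P = 54.72 / 76.1 = 0.72.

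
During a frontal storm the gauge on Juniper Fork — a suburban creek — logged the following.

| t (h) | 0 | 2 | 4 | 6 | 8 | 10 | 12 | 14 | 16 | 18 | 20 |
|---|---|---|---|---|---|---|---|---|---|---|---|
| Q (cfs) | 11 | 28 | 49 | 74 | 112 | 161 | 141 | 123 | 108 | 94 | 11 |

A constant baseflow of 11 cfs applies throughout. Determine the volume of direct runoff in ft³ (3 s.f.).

V ≈ 5.70 × 10^6 ft³

Direct-runoff ordinates (Q − Q_b): 0.0, 17.0, 38.0, 63.0, 101.0, 150.0, 130.0, 112.0, 97.0, 83.0, 0.0 cfs.
ΣQ_DR = 791.0 cfs.
With Δt = 2 h = 7200 s, V = ΣQ_DR · Δt = 791.0 × 7200 = 5.70 × 10^6 ft³.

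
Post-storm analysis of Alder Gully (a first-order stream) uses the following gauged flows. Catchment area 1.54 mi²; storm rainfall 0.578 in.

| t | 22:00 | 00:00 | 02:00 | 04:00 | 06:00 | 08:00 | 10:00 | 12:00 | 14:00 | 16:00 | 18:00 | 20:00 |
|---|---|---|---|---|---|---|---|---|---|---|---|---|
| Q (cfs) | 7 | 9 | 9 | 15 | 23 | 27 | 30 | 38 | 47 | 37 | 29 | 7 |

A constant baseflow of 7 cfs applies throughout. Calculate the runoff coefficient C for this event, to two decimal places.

C ≈ 0.68

ΣQ_DR = 194.0 cfs; V = ΣQ_DR·Δt = 1.397 × 10^6 ft³.
Runoff depth d = V / A = 0.3904 in.
C = d / P = 0.3904 / 0.578 = 0.68.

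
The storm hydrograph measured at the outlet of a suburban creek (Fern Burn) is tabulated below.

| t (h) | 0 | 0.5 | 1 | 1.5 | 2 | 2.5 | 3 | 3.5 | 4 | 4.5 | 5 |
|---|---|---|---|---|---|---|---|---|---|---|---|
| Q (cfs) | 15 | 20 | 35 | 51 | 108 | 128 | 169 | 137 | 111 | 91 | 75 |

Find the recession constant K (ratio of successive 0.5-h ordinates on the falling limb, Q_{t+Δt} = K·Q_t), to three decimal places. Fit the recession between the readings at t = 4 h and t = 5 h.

Using the recession-limb readings at t = 4 h and t = 5 h: Q falls from 111 to 75 cfs over 2 intervals.
K = (Q₂/Q₁)^(1/2) = (75/111)^(1/2) = 0.822.

K ≈ 0.822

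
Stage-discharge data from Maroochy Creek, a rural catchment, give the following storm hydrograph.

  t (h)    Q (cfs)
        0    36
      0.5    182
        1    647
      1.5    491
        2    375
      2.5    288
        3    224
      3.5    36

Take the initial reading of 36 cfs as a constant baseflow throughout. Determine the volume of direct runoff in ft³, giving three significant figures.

Direct-runoff ordinates (Q − Q_b): 0.0, 146.0, 611.0, 455.0, 339.0, 252.0, 188.0, 0.0 cfs.
ΣQ_DR = 1991 cfs.
With Δt = 0.5 h = 1800 s, V = ΣQ_DR · Δt = 1991 × 1800 = 3.58 × 10^6 ft³.

V ≈ 3.58 × 10^6 ft³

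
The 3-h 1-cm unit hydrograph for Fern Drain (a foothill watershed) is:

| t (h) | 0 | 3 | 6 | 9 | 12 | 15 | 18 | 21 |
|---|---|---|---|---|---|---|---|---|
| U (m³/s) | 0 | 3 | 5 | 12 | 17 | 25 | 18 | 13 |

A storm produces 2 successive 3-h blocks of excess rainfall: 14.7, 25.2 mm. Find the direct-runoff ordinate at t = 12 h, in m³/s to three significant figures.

Q ≈ 55.2 m³/s

By discrete convolution, Q_j = Σ (P_i / 10 mm) · U_{j−i}.
At t = 12 h (j=4): Q = (14.7/10)·17 + (25.2/10)·12 = 55.2 m³/s.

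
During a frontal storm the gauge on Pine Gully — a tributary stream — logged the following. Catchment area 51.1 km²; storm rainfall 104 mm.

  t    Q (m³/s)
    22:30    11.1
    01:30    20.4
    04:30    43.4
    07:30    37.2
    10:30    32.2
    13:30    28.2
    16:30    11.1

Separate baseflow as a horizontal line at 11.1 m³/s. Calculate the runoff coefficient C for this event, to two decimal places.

ΣQ_DR = 105.9 m³/s; V = ΣQ_DR·Δt = 1.144 × 10^6 m³.
Runoff depth d = V / A = 22.38 mm.
C = d / P = 22.38 / 104 = 0.22.

C ≈ 0.22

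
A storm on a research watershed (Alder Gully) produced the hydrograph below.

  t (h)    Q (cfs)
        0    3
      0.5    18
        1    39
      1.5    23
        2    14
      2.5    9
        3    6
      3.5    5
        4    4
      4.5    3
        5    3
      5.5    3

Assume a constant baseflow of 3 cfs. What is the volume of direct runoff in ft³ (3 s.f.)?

Direct-runoff ordinates (Q − Q_b): 0.0, 15.0, 36.0, 20.0, 11.0, 6.0, 3.0, 2.0, 1.0, 0.0, 0.0, 0.0 cfs.
ΣQ_DR = 94.00 cfs.
With Δt = 0.5 h = 1800 s, V = ΣQ_DR · Δt = 94.00 × 1800 = 1.69 × 10^5 ft³.

V ≈ 1.69 × 10^5 ft³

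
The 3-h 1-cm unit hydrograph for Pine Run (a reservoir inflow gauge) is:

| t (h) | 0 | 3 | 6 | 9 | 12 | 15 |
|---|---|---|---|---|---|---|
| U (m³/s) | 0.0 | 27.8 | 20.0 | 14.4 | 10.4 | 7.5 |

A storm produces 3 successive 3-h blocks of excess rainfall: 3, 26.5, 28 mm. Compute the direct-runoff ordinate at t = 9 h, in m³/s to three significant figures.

Q ≈ 135 m³/s

By discrete convolution, Q_j = Σ (P_i / 10 mm) · U_{j−i}.
At t = 9 h (j=3): Q = (3/10)·14.4 + (26.5/10)·20.0 + (28/10)·27.8 = 135 m³/s.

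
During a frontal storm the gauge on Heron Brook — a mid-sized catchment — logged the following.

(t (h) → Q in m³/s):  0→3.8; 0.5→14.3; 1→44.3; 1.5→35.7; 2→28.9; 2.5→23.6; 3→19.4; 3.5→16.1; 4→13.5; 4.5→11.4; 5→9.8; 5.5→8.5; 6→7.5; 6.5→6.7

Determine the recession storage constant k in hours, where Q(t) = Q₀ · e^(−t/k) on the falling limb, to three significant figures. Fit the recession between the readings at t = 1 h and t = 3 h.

On the falling limb, Q drops from 44.3 to 19.4 m³/s between t = 1 h and t = 3 h (Δt = 2 h).
k = −Δt / ln(Q₂/Q₁) = −2 / ln(19.4/44.3) = 2.42 h.

k ≈ 2.42 h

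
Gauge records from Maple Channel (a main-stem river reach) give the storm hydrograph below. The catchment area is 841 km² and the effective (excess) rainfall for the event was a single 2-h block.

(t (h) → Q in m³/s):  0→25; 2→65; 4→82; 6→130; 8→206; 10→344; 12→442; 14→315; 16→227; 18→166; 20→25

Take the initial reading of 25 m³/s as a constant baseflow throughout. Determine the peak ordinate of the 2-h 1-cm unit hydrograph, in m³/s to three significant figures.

U_p ≈ 278 m³/s

Direct runoff: 0.0, 40.0, 57.0, 105.0, 181.0, 319.0, 417.0, 290.0, 202.0, 141.0, 0.0 m³/s; ΣQ_DR = 1752 m³/s, peak = 417.0 m³/s.
Runoff depth d = ΣQ_DR·Δt / A = 1752 × 7200 / (841 km²) = 15.00 mm.
The 1-cm UH is the DRH scaled by (10 mm)/d, so U_p = 417.0 × 10/15.00 = 278 m³/s.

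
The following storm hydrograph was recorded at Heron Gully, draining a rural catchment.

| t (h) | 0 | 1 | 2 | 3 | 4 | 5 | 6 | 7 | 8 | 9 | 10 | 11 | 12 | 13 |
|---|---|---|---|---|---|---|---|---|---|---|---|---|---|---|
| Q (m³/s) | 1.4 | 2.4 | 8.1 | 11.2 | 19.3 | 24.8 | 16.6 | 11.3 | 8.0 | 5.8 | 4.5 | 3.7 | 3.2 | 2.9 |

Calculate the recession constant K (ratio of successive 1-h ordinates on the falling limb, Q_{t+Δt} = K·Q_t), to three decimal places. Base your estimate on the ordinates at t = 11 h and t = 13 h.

K ≈ 0.885

Using the recession-limb readings at t = 11 h and t = 13 h: Q falls from 3.7 to 2.9 m³/s over 2 intervals.
K = (Q₂/Q₁)^(1/2) = (2.9/3.7)^(1/2) = 0.885.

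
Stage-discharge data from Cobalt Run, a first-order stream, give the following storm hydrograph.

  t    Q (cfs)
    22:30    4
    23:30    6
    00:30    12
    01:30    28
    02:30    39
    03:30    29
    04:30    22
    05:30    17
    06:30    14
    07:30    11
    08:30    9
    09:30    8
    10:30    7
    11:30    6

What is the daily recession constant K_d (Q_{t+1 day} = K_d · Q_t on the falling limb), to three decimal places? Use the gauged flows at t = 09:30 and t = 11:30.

Between t = 09:30 and t = 11:30 the flow falls from 8 to 6 cfs over 2×1 h = 2 h.
Per-interval ratio K = (6/8)^(1/2) = 0.8660; K_d = K^(24/1) = 0.032.

K_d ≈ 0.032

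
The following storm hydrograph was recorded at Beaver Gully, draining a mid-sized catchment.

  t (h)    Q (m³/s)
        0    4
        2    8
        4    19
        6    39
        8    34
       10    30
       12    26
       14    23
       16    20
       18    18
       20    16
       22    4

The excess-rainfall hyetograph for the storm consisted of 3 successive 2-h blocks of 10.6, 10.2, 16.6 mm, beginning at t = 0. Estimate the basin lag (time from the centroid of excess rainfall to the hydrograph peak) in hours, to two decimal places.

Centroid of excess rainfall: t_c = Σ P_i·t̄_i / ΣP_i = 3.3209 h (block centres at 1, 3, 5 h).
Hydrograph peak occurs at t = 6 h, so basin lag t_L = 6 − 3.3209 = 2.68 h.

t_L ≈ 2.68 h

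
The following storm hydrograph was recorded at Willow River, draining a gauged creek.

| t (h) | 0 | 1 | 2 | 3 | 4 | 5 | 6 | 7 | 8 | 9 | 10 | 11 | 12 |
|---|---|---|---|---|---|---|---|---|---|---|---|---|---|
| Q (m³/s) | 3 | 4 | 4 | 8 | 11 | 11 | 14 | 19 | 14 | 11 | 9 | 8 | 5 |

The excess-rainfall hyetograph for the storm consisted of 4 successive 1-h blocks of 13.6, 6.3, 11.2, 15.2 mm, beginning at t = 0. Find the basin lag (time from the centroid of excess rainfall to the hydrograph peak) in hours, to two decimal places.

t_L ≈ 4.90 h

Centroid of excess rainfall: t_c = Σ P_i·t̄_i / ΣP_i = 2.1048 h (block centres at 0.5, 1.5, 2.5, 3.5 h).
Hydrograph peak occurs at t = 7 h, so basin lag t_L = 7 − 2.1048 = 4.90 h.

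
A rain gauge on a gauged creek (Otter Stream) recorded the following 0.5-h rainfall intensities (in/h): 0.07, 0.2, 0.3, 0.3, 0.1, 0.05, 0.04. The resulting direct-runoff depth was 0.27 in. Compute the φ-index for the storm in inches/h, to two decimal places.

Only the 4 blocks with intensity above φ contribute runoff: 0.2, 0.3, 0.3, 0.1 in/h.
Σ(I−φ)·Δt = d  ⇒  (0.2+0.3+0.3+0.1 − 4φ)·0.5 = 0.27
φ = (0.9000 − 0.27/0.5) / 4 = 0.09 in/h.

φ ≈ 0.09 in/h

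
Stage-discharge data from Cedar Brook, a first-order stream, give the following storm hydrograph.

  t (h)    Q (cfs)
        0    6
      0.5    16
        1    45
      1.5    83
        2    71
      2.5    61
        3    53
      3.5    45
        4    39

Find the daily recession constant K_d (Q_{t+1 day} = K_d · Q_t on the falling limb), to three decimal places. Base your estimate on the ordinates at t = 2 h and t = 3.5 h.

K_d ≈ 0.001

Between t = 2 h and t = 3.5 h the flow falls from 71 to 45 cfs over 3×0.5 h = 1.5 h.
Per-interval ratio K = (45/71)^(1/3) = 0.8590; K_d = K^(24/0.5) = 0.001.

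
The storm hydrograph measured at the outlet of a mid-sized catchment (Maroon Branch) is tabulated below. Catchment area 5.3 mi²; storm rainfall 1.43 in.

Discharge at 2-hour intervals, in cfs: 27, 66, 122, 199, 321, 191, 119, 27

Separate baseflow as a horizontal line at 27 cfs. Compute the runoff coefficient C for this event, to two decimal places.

ΣQ_DR = 856.0 cfs; V = ΣQ_DR·Δt = 6.163 × 10^6 ft³.
Runoff depth d = V / A = 0.5005 in.
C = d / P = 0.5005 / 1.43 = 0.35.

C ≈ 0.35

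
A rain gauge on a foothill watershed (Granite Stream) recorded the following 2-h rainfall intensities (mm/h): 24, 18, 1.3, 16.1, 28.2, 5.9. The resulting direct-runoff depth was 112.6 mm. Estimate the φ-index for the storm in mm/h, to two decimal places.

Only the 4 blocks with intensity above φ contribute runoff: 24, 18, 16.1, 28.2 mm/h.
Σ(I−φ)·Δt = d  ⇒  (24+18+16.1+28.2 − 4φ)·2 = 112.6
φ = (86.30 − 112.6/2) / 4 = 7.50 mm/h.

φ ≈ 7.50 mm/h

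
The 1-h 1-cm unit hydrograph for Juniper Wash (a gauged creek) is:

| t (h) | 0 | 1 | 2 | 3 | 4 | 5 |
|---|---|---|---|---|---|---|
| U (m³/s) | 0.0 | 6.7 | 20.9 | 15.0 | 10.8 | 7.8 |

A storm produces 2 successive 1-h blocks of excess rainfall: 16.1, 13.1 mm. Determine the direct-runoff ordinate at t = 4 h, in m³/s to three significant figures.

By discrete convolution, Q_j = Σ (P_i / 10 mm) · U_{j−i}.
At t = 4 h (j=4): Q = (16.1/10)·10.8 + (13.1/10)·15.0 = 37.0 m³/s.

Q ≈ 37.0 m³/s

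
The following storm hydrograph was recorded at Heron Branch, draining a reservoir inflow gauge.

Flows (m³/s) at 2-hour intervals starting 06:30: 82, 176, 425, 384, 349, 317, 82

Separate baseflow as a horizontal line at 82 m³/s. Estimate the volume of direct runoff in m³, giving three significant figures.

Direct-runoff ordinates (Q − Q_b): 0.0, 94.0, 343.0, 302.0, 267.0, 235.0, 0.0 m³/s.
ΣQ_DR = 1241 m³/s.
With Δt = 2 h = 7200 s, V = ΣQ_DR · Δt = 1241 × 7200 = 8.94 × 10^6 m³.

V ≈ 8.94 × 10^6 m³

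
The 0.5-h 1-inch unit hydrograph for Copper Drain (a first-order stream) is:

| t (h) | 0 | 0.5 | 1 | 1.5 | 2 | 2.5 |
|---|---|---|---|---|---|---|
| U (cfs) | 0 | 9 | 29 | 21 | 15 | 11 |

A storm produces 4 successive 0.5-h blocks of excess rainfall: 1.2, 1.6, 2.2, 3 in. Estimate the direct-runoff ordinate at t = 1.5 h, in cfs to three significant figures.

By discrete convolution, Q_j = Σ (P_i / 1 in) · U_{j−i}.
At t = 1.5 h (j=3): Q = (1.2/1)·21 + (1.6/1)·29 + (2.2/1)·9 + (3/1)·0 = 91.4 cfs.

Q ≈ 91.4 cfs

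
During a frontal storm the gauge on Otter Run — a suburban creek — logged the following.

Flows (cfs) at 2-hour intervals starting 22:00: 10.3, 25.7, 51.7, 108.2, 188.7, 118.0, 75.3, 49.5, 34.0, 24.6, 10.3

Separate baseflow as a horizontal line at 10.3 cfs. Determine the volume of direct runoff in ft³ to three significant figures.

V ≈ 4.20 × 10^6 ft³

Direct-runoff ordinates (Q − Q_b): 0.0, 15.4, 41.4, 97.9, 178.4, 107.7, 65.0, 39.2, 23.7, 14.3, 0.0 cfs.
ΣQ_DR = 583.0 cfs.
With Δt = 2 h = 7200 s, V = ΣQ_DR · Δt = 583.0 × 7200 = 4.20 × 10^6 ft³.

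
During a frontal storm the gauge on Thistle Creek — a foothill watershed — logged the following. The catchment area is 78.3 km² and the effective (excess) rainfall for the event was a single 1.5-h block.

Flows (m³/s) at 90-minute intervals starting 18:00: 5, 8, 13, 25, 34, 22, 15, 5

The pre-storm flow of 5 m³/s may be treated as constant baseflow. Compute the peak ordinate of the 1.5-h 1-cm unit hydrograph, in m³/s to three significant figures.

U_p ≈ 48.3 m³/s

Direct runoff: 0.0, 3.0, 8.0, 20.0, 29.0, 17.0, 10.0, 0.0 m³/s; ΣQ_DR = 87.00 m³/s, peak = 29.0 m³/s.
Runoff depth d = ΣQ_DR·Δt / A = 87.00 × 5400 / (78.3 km²) = 6.000 mm.
The 1-cm UH is the DRH scaled by (10 mm)/d, so U_p = 29.0 × 10/6.000 = 48.3 m³/s.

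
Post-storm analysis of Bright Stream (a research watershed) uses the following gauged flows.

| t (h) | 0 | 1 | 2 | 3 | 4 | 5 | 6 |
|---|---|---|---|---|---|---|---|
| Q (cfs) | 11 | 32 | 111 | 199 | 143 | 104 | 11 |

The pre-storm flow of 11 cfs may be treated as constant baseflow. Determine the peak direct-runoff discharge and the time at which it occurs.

Q_p = 188.0 cfs at t = 3 h

Subtracting baseflow gives direct-runoff ordinates: 0.0, 21.0, 100.0, 188.0, 132.0, 93.0, 0.0 cfs.
The maximum is 188.0 cfs, occurring at the reading for t = 3 h.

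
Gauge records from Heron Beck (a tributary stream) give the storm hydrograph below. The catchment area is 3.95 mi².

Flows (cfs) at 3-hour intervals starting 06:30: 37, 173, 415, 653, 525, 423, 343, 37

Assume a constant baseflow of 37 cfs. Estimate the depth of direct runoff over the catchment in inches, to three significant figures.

d ≈ 2.72 in

Direct runoff: 0.0, 136.0, 378.0, 616.0, 488.0, 386.0, 306.0, 0.0 cfs; ΣQ_DR = 2310 cfs.
V = ΣQ_DR · Δt = 2310 × 10800 s = 2.495 × 10^7 ft³.
Over A = 3.95 mi², depth = V / A = 2.72 in.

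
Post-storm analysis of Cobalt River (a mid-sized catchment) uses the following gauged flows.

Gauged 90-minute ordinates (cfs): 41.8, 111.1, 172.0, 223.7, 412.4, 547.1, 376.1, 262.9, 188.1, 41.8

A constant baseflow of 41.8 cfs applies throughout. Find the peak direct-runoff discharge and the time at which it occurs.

Subtracting baseflow gives direct-runoff ordinates: 0.0, 69.3, 130.2, 181.9, 370.6, 505.3, 334.3, 221.1, 146.3, 0.0 cfs.
The maximum is 505.3 cfs, occurring at the reading for t = 7.5 h.

Q_p = 505.3 cfs at t = 7.5 h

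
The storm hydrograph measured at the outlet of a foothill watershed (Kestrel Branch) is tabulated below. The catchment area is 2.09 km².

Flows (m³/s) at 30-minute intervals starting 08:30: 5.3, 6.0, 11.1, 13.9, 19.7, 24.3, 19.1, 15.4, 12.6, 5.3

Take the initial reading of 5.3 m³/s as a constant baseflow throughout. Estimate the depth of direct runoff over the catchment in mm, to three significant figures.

d ≈ 68.6 mm

Direct runoff: 0.0, 0.7, 5.8, 8.6, 14.4, 19.0, 13.8, 10.1, 7.3, 0.0 m³/s; ΣQ_DR = 79.70 m³/s.
V = ΣQ_DR · Δt = 79.70 × 1800 s = 1.435 × 10^5 m³.
Over A = 2.09 km², depth = V / A = 68.6 mm.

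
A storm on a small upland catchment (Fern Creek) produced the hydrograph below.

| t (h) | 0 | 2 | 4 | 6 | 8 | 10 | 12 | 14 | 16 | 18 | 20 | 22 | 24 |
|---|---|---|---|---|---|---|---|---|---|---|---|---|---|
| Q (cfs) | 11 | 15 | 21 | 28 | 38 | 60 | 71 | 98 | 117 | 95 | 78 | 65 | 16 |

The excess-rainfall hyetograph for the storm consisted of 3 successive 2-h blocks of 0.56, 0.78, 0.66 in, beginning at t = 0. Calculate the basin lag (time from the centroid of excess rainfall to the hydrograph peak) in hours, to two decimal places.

t_L ≈ 12.90 h

Centroid of excess rainfall: t_c = Σ P_i·t̄_i / ΣP_i = 3.1000 h (block centres at 1, 3, 5 h).
Hydrograph peak occurs at t = 16 h, so basin lag t_L = 16 − 3.1000 = 12.90 h.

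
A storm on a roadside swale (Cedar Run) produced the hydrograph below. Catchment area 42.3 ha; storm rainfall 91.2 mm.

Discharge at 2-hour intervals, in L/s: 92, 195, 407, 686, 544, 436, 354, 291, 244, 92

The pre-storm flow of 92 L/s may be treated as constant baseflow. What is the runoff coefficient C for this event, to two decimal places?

C ≈ 0.45

ΣQ_DR = 2421 L/s; V = ΣQ_DR·Δt = 1.743 × 10^7 L.
Runoff depth d = V / A = 41.21 mm.
C = d / P = 41.21 / 91.2 = 0.45.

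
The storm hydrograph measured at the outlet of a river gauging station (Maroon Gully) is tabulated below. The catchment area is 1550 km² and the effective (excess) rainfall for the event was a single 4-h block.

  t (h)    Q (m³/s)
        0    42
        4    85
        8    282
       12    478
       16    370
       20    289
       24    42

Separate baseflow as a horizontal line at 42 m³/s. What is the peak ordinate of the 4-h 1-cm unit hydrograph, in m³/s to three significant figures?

Direct runoff: 0.0, 43.0, 240.0, 436.0, 328.0, 247.0, 0.0 m³/s; ΣQ_DR = 1294 m³/s, peak = 436.0 m³/s.
Runoff depth d = ΣQ_DR·Δt / A = 1294 × 14400 / (1550 km²) = 12.02 mm.
The 1-cm UH is the DRH scaled by (10 mm)/d, so U_p = 436.0 × 10/12.02 = 363 m³/s.

U_p ≈ 363 m³/s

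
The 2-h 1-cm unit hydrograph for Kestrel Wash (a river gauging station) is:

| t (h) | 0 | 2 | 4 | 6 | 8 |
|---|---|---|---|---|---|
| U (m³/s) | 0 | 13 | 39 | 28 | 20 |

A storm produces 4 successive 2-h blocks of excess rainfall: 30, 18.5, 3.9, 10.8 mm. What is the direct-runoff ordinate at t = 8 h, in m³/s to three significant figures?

Q ≈ 141 m³/s

By discrete convolution, Q_j = Σ (P_i / 10 mm) · U_{j−i}.
At t = 8 h (j=4): Q = (30/10)·20 + (18.5/10)·28 + (3.9/10)·39 + (10.8/10)·13 = 141 m³/s.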